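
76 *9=684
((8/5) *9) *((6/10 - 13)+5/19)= -174.77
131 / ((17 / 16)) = 2096 / 17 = 123.29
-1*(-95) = 95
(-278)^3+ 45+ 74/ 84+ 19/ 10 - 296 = -2255946023/ 105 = -21485200.22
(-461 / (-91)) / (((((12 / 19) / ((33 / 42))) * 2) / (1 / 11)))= 0.29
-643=-643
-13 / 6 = -2.17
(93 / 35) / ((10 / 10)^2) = 93 / 35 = 2.66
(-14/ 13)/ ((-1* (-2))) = -7/ 13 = -0.54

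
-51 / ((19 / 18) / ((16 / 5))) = -14688 / 95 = -154.61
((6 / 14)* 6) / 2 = 1.29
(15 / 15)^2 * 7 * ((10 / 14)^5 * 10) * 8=104.12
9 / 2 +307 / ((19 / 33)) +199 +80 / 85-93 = 644.65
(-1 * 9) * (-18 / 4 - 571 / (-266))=2817 / 133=21.18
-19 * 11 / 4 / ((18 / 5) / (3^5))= -28215 / 8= -3526.88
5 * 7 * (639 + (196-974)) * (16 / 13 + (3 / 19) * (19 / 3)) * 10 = -1410850 / 13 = -108526.92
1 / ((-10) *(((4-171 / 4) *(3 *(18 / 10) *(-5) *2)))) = -1 / 20925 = -0.00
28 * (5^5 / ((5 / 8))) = 140000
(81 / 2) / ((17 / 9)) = 729 / 34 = 21.44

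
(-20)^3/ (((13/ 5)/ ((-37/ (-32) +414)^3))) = -1465428702578125/ 6656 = -220166571901.76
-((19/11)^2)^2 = -130321/14641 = -8.90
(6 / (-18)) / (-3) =0.11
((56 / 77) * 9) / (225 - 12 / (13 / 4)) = 312 / 10549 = 0.03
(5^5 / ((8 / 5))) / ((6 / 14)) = 109375 / 24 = 4557.29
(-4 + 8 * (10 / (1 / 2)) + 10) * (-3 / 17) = -498 / 17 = -29.29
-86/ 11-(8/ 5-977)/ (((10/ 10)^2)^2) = 53217/ 55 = 967.58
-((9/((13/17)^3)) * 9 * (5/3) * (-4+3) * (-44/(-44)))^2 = -439907195025/4826809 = -91138.31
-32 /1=-32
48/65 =0.74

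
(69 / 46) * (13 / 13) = 3 / 2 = 1.50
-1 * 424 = -424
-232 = -232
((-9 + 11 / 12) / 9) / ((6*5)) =-97 / 3240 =-0.03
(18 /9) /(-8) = -1 /4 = -0.25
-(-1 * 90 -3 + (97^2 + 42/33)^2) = -10714929916/121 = -88553139.80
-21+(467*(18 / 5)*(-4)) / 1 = -33729 / 5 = -6745.80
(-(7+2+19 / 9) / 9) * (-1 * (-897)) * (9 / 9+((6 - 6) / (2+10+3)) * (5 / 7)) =-29900 / 27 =-1107.41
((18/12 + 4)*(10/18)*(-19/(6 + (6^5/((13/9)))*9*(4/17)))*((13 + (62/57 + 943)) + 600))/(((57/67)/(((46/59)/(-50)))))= 166243830467/1144433103750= 0.15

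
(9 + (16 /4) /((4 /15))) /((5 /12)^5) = 5971968 /3125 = 1911.03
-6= -6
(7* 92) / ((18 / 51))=5474 / 3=1824.67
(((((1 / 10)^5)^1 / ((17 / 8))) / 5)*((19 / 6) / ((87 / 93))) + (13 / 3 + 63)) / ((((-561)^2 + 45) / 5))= 4149416863 / 3879490950000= 0.00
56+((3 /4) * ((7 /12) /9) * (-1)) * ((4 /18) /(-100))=3628807 /64800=56.00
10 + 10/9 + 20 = 280/9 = 31.11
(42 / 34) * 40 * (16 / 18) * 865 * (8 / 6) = 7750400 / 153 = 50656.21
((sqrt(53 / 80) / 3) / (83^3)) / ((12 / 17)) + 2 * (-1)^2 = 17 * sqrt(265) / 411686640 + 2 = 2.00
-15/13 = -1.15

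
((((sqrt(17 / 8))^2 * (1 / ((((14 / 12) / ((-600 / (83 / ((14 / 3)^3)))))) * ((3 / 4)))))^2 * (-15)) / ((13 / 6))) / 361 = -17763558400000 / 290970693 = -61049.30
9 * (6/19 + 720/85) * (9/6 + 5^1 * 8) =1059993/323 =3281.71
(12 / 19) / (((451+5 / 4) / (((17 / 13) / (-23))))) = -272 / 3425643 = -0.00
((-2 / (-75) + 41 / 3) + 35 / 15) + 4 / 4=17.03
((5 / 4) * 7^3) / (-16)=-1715 / 64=-26.80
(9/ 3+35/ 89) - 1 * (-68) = 71.39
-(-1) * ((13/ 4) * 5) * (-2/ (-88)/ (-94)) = -65/ 16544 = -0.00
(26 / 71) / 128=13 / 4544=0.00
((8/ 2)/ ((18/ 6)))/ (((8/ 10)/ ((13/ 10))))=2.17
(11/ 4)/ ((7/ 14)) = 11/ 2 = 5.50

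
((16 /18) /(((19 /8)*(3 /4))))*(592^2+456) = 89835520 /513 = 175117.97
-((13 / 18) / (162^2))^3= -2197 / 105416259632460288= -0.00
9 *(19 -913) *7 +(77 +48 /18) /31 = -5237707 /93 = -56319.43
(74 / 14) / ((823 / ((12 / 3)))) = 148 / 5761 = 0.03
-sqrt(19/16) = -sqrt(19)/4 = -1.09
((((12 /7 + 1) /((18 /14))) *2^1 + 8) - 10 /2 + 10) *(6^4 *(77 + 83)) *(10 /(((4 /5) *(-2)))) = -22320000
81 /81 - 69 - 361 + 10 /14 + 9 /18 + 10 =-5849 /14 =-417.79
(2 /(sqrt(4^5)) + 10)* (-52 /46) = -91 /8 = -11.38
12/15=4/5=0.80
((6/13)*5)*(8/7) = 240/91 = 2.64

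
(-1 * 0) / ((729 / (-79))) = 0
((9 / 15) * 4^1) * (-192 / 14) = -1152 / 35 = -32.91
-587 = -587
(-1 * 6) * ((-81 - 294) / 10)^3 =1265625 / 4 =316406.25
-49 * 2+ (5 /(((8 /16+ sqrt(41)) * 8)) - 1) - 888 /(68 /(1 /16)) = -2212895 /22168+ 5 * sqrt(41) /326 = -99.73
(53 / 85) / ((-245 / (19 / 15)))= -1007 / 312375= -0.00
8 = 8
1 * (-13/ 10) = -13/ 10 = -1.30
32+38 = 70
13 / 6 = 2.17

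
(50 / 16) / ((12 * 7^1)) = 25 / 672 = 0.04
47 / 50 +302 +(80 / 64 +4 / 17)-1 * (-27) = 563423 / 1700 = 331.43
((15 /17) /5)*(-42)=-126 /17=-7.41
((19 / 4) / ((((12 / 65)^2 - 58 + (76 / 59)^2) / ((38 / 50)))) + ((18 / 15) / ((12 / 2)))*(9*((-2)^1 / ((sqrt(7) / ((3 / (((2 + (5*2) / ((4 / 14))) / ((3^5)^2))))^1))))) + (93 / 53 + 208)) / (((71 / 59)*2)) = -2619.63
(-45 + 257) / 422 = 106 / 211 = 0.50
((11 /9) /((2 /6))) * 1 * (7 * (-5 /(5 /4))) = -308 /3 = -102.67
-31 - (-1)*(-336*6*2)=-4063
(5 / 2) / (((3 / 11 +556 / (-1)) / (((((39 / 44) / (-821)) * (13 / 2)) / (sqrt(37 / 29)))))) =2535 * sqrt(1073) / 2971113616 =0.00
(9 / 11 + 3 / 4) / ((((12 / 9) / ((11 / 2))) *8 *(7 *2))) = 207 / 3584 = 0.06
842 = 842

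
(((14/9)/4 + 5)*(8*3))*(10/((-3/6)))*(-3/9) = 7760/9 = 862.22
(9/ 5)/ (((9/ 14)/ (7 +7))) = 196/ 5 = 39.20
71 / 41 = 1.73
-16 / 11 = -1.45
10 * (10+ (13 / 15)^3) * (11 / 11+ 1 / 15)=1150304 / 10125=113.61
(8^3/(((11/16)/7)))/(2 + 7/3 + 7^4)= 10752/4961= 2.17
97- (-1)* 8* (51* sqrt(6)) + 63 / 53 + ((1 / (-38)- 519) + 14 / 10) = 579.95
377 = 377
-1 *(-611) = 611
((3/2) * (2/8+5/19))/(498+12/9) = 351/227696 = 0.00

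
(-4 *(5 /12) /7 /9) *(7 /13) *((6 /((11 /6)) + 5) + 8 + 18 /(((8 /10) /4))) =-5845 /3861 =-1.51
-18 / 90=-0.20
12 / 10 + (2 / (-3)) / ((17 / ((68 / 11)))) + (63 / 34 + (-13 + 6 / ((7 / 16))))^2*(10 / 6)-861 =-7935516833 / 9346260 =-849.06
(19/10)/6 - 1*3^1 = -161/60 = -2.68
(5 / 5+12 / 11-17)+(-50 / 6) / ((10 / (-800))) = 21508 / 33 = 651.76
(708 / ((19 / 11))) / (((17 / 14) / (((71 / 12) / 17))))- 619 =-2753823 / 5491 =-501.52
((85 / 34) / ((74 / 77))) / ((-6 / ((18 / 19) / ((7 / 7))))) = -1155 / 2812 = -0.41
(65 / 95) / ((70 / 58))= 377 / 665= 0.57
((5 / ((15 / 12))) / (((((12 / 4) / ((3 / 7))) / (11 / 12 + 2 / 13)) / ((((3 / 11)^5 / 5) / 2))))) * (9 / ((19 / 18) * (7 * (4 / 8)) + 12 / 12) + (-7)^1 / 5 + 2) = 28771929 / 123840166450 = 0.00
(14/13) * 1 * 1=14/13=1.08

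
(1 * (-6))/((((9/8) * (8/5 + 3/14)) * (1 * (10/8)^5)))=-229376/238125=-0.96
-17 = -17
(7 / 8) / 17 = 7 / 136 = 0.05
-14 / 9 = -1.56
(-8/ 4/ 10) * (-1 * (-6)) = -6/ 5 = -1.20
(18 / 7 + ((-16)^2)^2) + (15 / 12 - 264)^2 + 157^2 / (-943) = 14210632273 / 105616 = 134550.00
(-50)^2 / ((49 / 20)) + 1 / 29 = 1450049 / 1421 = 1020.44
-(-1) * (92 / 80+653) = 13083 / 20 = 654.15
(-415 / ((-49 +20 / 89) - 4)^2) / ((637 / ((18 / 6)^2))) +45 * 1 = 45.00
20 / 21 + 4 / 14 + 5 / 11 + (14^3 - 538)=509977 / 231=2207.69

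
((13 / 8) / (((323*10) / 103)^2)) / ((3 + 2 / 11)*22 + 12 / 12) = 137917 / 5925887200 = 0.00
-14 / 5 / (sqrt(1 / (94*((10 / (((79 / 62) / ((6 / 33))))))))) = -56*sqrt(6330665) / 4345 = -32.43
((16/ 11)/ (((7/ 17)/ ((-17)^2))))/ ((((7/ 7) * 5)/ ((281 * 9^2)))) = 1789196688/ 385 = 4647264.12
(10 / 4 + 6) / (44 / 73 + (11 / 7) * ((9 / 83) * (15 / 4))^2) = 478757944 / 48583667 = 9.85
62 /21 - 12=-190 /21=-9.05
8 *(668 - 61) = 4856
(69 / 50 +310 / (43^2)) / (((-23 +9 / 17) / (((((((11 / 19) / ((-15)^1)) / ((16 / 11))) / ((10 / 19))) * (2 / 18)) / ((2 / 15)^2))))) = 0.02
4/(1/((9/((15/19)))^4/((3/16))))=225194688/625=360311.50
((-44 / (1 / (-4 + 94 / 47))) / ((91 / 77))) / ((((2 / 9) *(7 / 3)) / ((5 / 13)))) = 65340 / 1183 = 55.23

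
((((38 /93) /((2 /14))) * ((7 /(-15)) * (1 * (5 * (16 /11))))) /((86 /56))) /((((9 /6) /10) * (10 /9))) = -1668352 /43989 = -37.93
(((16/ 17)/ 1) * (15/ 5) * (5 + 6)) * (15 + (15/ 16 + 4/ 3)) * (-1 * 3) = -27357/ 17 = -1609.24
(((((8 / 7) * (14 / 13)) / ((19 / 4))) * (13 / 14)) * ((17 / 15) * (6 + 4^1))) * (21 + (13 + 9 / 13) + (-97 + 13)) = -697408 / 5187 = -134.45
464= 464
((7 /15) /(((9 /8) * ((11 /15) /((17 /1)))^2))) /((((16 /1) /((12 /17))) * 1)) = 1190 /121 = 9.83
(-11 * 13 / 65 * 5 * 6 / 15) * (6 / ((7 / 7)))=-132 / 5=-26.40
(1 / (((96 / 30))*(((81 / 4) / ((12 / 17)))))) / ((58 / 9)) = 5 / 2958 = 0.00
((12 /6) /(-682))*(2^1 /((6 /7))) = -7 /1023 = -0.01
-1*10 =-10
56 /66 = 28 /33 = 0.85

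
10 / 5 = 2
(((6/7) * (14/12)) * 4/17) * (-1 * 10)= -40/17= -2.35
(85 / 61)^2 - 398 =-1473733 / 3721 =-396.06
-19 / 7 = -2.71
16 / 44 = 4 / 11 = 0.36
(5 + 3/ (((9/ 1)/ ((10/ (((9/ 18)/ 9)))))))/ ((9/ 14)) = 910/ 9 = 101.11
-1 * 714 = -714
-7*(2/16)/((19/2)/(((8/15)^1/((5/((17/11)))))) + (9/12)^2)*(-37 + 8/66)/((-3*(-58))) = 144823/45442188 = 0.00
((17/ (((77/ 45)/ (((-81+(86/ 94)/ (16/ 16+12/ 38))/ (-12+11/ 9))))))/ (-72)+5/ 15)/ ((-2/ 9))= 3.13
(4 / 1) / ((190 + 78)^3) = 1 / 4812208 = 0.00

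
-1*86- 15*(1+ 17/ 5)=-152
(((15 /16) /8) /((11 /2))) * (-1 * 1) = -15 /704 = -0.02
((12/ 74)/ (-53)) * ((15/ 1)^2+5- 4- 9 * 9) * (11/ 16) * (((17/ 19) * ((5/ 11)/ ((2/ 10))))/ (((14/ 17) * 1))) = -3142875/ 4173008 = -0.75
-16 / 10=-8 / 5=-1.60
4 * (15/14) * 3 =12.86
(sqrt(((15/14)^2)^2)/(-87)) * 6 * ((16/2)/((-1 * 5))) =180/1421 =0.13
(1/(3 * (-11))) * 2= -0.06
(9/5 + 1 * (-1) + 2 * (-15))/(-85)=146/425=0.34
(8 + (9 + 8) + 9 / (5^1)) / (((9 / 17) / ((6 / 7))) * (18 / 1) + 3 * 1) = 1139 / 600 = 1.90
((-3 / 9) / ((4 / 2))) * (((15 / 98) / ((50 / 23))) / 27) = -23 / 52920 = -0.00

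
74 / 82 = 37 / 41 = 0.90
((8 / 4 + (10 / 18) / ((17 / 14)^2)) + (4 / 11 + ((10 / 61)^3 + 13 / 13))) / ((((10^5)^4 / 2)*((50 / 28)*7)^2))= 24319436677 / 50735573367187500000000000000000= 0.00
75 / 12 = 25 / 4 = 6.25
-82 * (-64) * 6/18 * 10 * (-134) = -7032320/3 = -2344106.67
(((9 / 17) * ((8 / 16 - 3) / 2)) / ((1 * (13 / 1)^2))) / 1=-45 / 11492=-0.00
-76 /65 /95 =-4 /325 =-0.01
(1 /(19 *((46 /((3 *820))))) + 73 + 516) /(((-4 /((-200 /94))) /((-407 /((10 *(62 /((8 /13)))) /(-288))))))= 303147535680 /8277217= 36624.33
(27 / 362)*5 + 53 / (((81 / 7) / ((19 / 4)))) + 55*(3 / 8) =5014543 / 117288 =42.75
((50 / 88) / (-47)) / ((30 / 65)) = -325 / 12408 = -0.03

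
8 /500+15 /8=1891 /1000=1.89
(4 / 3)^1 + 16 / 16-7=-14 / 3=-4.67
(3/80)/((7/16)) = 3/35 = 0.09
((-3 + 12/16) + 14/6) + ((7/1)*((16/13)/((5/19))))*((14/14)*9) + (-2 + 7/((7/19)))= 243149/780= 311.73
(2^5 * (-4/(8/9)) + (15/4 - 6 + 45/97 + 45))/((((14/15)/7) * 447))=-195525/115624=-1.69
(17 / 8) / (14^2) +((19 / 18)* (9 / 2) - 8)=-5079 / 1568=-3.24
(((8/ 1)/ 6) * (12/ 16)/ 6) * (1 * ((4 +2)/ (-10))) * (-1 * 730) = 73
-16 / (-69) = 16 / 69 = 0.23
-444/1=-444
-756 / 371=-108 / 53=-2.04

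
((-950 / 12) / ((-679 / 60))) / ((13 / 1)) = 4750 / 8827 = 0.54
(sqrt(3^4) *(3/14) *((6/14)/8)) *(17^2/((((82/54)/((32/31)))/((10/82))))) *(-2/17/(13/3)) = -0.07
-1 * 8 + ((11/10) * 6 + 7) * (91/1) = 6148/5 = 1229.60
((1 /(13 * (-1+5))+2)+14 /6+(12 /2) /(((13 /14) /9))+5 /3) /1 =3337 /52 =64.17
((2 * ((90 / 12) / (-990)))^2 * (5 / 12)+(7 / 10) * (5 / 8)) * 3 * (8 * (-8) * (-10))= 914960 / 1089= 840.18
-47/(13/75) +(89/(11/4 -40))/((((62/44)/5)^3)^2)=-8664923428853225/1719094630097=-5040.40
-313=-313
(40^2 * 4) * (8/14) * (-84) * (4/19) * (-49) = 60211200/19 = 3169010.53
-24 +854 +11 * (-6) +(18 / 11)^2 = 92768 / 121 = 766.68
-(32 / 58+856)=-24840 / 29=-856.55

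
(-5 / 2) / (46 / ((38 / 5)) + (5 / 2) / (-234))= -4446 / 10745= -0.41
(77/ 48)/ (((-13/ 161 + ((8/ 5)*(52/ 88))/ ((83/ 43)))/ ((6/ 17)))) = 56592305/ 40888536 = 1.38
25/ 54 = 0.46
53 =53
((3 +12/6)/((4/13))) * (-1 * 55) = -3575/4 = -893.75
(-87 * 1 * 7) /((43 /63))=-38367 /43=-892.26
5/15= 1/3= 0.33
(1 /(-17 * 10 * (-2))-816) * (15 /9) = -277439 /204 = -1360.00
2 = 2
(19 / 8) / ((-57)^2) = 1 / 1368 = 0.00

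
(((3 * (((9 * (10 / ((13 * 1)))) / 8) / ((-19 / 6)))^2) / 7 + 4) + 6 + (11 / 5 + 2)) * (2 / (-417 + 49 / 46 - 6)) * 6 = -16775178846 / 41444328835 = -0.40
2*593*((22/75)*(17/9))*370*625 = 4102967000/27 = 151961740.74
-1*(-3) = 3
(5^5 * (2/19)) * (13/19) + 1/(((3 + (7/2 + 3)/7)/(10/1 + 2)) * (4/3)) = 4514236/19855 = 227.36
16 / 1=16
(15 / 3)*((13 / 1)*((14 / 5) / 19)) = 182 / 19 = 9.58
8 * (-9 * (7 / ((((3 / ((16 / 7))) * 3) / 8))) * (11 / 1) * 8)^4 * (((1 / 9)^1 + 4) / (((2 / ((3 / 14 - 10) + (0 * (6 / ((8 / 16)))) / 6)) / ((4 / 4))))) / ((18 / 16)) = -1305608115896937611264 / 567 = -2302659816396715363.78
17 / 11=1.55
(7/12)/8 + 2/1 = 199/96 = 2.07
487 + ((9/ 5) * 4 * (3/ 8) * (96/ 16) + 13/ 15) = 7561/ 15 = 504.07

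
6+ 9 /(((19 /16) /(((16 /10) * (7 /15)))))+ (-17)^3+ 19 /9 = -20944208 /4275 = -4899.23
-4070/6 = -2035/3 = -678.33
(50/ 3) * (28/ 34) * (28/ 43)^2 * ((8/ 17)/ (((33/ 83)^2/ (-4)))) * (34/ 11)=-241963724800/ 1129607721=-214.20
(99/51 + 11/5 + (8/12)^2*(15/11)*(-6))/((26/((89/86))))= 10502/522665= 0.02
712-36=676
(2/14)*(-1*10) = -10/7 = -1.43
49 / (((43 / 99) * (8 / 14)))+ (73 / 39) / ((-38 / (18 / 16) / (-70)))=201.30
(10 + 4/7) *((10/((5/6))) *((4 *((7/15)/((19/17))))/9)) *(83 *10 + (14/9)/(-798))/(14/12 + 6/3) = 17140561984/2777895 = 6170.34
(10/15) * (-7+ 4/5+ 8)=6/5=1.20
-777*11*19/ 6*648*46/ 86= -403384212/ 43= -9381028.19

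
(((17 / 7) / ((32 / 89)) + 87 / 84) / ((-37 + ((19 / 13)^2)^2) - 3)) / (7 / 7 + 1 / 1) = -49838945 / 453429312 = -0.11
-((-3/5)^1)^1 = 3/5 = 0.60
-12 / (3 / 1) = -4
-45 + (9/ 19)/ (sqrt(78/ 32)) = -44.70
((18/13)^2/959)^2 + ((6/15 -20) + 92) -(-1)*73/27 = 266321218838459/3546046220535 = 75.10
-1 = -1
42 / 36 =7 / 6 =1.17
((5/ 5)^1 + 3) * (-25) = -100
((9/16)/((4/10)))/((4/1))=45/128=0.35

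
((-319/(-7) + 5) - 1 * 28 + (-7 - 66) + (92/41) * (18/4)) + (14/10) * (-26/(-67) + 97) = 1846220/19229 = 96.01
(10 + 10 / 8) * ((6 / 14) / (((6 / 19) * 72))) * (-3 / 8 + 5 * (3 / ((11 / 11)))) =11115 / 3584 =3.10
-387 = -387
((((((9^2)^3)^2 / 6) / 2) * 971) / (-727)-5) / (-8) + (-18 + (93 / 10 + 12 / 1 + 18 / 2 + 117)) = 457065148317961 / 116320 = 3929377134.78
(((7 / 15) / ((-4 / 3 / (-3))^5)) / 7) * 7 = 137781 / 5120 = 26.91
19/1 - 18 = 1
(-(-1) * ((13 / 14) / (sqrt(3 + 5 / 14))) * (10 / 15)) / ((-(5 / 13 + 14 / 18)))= -0.29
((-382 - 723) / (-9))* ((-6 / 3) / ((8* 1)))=-1105 / 36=-30.69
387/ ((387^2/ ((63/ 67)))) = 7/ 2881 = 0.00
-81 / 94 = -0.86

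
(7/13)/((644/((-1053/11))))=-81/1012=-0.08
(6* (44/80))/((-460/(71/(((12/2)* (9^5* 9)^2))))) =-781/2598351735625200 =-0.00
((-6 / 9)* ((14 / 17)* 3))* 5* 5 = -700 / 17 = -41.18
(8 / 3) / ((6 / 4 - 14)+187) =16 / 1047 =0.02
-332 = -332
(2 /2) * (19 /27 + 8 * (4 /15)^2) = 859 /675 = 1.27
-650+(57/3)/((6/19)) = -3539/6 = -589.83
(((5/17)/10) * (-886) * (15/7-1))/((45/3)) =-3544/1785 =-1.99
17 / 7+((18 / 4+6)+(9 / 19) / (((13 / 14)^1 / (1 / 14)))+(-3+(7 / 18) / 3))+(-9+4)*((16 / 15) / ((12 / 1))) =450500 / 46683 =9.65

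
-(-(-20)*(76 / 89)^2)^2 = -212.69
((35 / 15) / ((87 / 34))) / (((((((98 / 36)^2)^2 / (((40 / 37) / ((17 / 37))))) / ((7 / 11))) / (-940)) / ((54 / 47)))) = -1007769600 / 37530031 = -26.85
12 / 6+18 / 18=3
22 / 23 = 0.96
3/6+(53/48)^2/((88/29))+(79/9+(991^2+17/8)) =22124586701/22528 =982092.80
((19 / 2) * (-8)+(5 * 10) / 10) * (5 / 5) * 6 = -426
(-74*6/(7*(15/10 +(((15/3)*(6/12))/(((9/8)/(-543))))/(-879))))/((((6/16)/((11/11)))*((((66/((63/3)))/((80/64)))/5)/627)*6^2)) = -2039.26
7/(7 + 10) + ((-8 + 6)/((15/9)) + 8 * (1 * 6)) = 4013/85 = 47.21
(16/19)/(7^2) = 16/931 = 0.02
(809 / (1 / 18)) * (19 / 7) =276678 / 7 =39525.43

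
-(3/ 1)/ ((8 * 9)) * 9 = -3/ 8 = -0.38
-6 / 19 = -0.32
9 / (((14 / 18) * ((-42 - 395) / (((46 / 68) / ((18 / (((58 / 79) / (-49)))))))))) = 0.00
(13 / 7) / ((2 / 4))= 26 / 7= 3.71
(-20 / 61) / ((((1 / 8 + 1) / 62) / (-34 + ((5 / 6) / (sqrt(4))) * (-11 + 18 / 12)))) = 1129640 / 1647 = 685.88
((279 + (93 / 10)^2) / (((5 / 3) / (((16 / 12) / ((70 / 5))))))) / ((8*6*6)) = 4061 / 56000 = 0.07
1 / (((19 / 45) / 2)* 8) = 45 / 76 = 0.59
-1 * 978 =-978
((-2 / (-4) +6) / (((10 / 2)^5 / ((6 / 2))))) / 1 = 39 / 6250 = 0.01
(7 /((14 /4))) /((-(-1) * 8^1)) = 0.25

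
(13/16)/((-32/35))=-455/512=-0.89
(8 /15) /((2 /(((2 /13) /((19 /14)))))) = 112 /3705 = 0.03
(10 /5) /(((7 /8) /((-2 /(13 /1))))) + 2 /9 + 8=6446 /819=7.87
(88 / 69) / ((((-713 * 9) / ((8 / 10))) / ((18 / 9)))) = -704 / 2213865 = -0.00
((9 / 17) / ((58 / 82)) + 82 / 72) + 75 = 1364597 / 17748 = 76.89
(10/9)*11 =110/9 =12.22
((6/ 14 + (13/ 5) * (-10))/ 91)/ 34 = -179/ 21658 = -0.01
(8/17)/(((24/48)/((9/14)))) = 72/119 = 0.61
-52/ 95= -0.55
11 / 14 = 0.79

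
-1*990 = -990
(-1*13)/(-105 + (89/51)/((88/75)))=19448/154855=0.13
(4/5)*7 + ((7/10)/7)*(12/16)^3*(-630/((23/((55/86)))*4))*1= 13710529/2531840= 5.42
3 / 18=1 / 6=0.17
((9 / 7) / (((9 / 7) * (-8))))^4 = 1 / 4096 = 0.00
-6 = -6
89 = 89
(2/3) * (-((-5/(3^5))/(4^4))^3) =125/361102068154368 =0.00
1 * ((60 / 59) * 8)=480 / 59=8.14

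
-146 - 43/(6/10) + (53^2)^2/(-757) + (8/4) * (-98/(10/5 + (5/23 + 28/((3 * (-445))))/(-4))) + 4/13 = -75982871405992/7073976507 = -10741.18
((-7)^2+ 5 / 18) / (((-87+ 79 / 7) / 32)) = -49672 / 2385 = -20.83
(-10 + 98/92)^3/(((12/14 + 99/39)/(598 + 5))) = -1269880678521/10025608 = -126663.71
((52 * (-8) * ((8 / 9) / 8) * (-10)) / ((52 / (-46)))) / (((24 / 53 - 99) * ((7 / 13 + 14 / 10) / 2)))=12677600 / 2961441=4.28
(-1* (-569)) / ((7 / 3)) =1707 / 7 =243.86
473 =473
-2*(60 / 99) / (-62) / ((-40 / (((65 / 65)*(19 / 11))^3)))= -6859 / 2723226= -0.00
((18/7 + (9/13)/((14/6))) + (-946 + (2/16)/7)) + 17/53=-36376735/38584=-942.79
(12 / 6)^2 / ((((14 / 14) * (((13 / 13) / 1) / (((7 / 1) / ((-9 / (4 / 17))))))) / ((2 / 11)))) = -224 / 1683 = -0.13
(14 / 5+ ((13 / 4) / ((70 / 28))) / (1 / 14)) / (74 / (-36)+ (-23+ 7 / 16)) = -3024 / 3545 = -0.85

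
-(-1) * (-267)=-267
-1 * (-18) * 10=180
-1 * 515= -515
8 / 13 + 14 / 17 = 318 / 221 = 1.44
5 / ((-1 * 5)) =-1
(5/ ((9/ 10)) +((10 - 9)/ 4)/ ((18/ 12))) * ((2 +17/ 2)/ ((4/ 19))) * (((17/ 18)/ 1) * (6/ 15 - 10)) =-232883/ 90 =-2587.59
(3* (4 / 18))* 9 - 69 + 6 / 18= -188 / 3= -62.67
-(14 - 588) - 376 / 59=33490 / 59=567.63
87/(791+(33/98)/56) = 477456/4341041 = 0.11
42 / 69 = 14 / 23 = 0.61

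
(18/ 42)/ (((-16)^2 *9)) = 1/ 5376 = 0.00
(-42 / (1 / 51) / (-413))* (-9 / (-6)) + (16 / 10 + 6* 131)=234637 / 295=795.38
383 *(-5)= -1915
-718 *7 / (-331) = 5026 / 331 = 15.18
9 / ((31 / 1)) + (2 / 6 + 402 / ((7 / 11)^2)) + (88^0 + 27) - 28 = 4526548 / 4557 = 993.32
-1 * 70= -70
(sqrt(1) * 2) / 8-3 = -11 / 4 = -2.75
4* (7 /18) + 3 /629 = 8833 /5661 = 1.56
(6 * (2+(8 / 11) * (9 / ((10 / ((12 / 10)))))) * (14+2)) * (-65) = -955968 / 55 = -17381.24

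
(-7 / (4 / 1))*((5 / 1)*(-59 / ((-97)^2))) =2065 / 37636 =0.05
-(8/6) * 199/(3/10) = -7960/9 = -884.44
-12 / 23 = -0.52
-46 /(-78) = 23 /39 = 0.59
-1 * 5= -5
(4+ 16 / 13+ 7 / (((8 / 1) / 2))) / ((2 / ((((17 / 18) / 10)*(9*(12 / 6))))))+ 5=11371 / 1040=10.93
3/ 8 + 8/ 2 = 35/ 8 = 4.38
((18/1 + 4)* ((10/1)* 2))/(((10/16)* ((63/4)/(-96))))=-90112/21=-4291.05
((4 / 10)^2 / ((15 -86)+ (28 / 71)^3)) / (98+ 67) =-1431644 / 104732632125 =-0.00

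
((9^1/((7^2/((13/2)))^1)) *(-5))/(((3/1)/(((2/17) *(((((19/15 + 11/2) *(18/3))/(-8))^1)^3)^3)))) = 465943082217798270813/891289600000000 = 522774.06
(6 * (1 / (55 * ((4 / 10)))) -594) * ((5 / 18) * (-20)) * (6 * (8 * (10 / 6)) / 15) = 1741600 / 99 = 17591.92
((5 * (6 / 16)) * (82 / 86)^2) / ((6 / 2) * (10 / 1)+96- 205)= -25215 / 1168568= -0.02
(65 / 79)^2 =4225 / 6241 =0.68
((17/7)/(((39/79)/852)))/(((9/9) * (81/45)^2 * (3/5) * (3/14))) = 95353000/9477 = 10061.52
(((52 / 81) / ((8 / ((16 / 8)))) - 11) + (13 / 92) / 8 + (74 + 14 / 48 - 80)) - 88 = -6231671 / 59616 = -104.53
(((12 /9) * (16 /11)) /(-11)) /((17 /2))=-128 /6171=-0.02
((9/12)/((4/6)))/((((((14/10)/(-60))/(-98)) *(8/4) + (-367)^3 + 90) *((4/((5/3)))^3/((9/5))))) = -39375/13286991782272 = -0.00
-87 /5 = -17.40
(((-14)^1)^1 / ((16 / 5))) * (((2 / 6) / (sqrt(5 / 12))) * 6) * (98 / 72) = -343 * sqrt(15) / 72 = -18.45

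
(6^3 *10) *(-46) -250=-99610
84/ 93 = 0.90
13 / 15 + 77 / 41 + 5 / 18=11153 / 3690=3.02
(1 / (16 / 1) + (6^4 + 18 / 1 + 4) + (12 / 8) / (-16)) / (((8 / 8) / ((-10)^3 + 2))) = -21045325 / 16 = -1315332.81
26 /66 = 13 /33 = 0.39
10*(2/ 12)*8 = 40/ 3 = 13.33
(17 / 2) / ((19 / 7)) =119 / 38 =3.13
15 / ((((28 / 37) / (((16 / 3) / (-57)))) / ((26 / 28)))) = -4810 / 2793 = -1.72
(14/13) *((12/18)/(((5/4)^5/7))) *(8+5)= 200704/9375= 21.41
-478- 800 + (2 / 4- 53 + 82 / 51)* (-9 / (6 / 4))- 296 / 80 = -165979 / 170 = -976.35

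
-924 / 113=-8.18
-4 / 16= -1 / 4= -0.25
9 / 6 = 1.50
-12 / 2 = -6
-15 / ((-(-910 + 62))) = -15 / 848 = -0.02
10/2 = 5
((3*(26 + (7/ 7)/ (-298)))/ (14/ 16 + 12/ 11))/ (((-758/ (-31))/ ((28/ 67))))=443810136/ 654555361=0.68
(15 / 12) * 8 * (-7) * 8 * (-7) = 3920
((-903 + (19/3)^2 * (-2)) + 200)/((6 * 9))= -7049/486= -14.50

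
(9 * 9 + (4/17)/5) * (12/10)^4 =8928144/53125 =168.06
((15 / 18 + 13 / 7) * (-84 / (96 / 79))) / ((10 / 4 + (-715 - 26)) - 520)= 8927 / 60408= 0.15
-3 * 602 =-1806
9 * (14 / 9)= 14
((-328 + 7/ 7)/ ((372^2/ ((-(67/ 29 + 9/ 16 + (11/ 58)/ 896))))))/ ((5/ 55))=59673031/ 799059968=0.07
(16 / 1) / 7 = 16 / 7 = 2.29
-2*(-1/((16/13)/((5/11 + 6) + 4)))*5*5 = 424.72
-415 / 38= -10.92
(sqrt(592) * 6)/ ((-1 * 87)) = -8 * sqrt(37)/ 29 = -1.68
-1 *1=-1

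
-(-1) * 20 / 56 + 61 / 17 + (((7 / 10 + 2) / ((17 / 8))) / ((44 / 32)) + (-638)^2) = 5328269701 / 13090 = 407048.87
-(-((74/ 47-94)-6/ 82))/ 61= -178245/ 117547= -1.52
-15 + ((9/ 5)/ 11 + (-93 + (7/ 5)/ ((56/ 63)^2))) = -373347/ 3520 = -106.06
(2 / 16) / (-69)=-1 / 552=-0.00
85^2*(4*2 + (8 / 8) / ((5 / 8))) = 69360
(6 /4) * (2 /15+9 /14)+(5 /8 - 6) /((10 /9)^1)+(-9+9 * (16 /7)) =4423 /560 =7.90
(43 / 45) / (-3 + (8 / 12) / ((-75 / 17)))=-215 / 709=-0.30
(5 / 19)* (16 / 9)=80 / 171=0.47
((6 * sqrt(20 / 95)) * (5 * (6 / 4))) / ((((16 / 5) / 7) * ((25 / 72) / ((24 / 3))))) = 4536 * sqrt(19) / 19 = 1040.63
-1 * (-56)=56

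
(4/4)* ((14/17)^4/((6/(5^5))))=60025000/250563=239.56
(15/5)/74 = 3/74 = 0.04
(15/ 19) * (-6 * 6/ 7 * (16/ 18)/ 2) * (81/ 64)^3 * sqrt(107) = -37.84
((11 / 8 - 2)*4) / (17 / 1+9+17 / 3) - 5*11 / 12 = -1063 / 228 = -4.66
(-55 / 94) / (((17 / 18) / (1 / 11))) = -45 / 799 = -0.06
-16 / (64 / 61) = -61 / 4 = -15.25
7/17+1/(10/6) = 86/85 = 1.01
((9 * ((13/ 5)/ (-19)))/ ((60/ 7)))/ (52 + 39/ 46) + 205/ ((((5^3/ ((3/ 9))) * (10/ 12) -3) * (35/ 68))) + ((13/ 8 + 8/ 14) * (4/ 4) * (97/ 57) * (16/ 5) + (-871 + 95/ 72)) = -23732913944809/ 27711268200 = -856.44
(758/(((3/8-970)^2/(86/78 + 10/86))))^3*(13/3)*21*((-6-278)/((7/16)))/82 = -2215126538771122884857298944/3240428482852074357677326076074569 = -0.00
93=93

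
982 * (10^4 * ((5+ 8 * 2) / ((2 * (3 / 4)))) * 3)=412440000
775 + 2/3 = 2327/3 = 775.67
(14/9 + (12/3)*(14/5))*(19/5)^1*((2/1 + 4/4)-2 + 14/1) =10906/15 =727.07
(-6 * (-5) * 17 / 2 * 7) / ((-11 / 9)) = -1460.45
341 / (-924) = -31 / 84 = -0.37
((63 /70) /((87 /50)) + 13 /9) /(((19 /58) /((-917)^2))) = 861070336 /171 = 5035499.04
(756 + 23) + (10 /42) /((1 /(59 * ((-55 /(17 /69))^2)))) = 1417775042 /2023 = 700828.00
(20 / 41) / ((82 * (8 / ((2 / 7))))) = 5 / 23534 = 0.00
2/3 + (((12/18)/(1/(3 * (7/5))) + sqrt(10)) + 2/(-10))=sqrt(10) + 49/15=6.43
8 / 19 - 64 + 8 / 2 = -1132 / 19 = -59.58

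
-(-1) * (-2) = -2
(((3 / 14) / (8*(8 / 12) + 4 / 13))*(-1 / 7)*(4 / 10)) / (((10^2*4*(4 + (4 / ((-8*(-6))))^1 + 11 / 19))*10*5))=-0.00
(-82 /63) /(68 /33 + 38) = -451 /13881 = -0.03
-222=-222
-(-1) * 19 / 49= 19 / 49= 0.39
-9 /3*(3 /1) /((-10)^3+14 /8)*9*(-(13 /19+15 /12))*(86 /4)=-3.37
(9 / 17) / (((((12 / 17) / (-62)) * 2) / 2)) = -93 / 2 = -46.50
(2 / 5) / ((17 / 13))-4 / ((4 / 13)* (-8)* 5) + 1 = 1109 / 680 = 1.63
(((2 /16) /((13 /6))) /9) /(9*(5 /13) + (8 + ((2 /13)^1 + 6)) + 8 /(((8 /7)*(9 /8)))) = 0.00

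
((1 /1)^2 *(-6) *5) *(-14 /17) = 24.71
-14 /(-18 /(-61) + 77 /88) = -6832 /571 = -11.96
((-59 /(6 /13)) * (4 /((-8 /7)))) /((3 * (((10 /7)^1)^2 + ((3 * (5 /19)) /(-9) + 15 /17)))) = 52.60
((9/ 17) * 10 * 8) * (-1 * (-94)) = 67680/ 17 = 3981.18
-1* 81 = -81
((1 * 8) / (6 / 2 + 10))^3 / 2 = 256 / 2197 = 0.12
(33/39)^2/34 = 121/5746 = 0.02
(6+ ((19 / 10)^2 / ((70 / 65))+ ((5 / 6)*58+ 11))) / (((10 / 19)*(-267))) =-5481101 / 11214000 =-0.49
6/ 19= 0.32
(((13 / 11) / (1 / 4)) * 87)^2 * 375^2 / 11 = 2878112250000 / 1331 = 2162368332.08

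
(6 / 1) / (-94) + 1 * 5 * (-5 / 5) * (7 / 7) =-238 / 47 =-5.06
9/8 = 1.12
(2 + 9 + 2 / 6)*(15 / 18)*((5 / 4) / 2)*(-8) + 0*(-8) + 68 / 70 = -14569 / 315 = -46.25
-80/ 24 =-10/ 3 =-3.33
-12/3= -4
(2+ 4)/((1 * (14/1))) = 3/7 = 0.43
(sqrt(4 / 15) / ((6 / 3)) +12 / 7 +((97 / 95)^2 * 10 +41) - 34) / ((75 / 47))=47 * sqrt(15) / 1125 +11366057 / 947625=12.16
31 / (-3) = -31 / 3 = -10.33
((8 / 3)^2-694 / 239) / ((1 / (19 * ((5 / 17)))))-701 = -24773717 / 36567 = -677.49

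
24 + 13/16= 24.81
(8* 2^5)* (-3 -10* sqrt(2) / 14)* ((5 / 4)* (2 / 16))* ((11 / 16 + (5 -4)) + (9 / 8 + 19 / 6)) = -1435 / 2 -1025* sqrt(2) / 6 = -959.09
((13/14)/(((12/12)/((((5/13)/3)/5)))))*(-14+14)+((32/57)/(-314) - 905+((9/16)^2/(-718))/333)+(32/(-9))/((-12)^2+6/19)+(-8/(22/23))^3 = -496458537587027926199/333178836067072512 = -1490.07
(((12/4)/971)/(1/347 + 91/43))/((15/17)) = 14921/9030300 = 0.00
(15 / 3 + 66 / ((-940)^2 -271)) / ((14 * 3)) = 1472237 / 12366606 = 0.12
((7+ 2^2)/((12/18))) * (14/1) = 231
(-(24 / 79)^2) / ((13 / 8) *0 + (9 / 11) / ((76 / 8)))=-6688 / 6241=-1.07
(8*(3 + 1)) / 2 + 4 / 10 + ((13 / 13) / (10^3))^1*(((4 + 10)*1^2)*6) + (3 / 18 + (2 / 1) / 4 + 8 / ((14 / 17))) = 141041 / 5250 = 26.86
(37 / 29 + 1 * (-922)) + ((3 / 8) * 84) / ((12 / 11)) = -206909 / 232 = -891.85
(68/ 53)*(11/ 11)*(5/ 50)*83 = 2822/ 265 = 10.65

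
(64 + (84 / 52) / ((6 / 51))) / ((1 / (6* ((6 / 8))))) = 18189 / 52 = 349.79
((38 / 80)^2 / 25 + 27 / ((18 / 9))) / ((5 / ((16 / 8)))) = 540361 / 100000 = 5.40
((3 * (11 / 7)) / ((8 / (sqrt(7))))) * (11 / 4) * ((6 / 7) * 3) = 3267 * sqrt(7) / 784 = 11.03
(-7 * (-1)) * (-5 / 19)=-35 / 19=-1.84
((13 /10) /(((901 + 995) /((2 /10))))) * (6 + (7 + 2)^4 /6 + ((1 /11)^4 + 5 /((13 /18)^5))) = 12230638081253 /79283439549600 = 0.15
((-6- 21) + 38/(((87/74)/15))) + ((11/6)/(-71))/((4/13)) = 22619861/49416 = 457.74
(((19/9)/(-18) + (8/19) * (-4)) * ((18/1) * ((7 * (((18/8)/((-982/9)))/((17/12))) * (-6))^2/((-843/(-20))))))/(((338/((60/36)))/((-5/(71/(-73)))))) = -32533481216250/4463399918820349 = -0.01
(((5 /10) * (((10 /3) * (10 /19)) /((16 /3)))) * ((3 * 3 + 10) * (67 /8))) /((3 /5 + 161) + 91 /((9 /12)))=0.09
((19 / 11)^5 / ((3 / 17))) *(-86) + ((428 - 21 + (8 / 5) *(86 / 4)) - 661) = -18630785684 / 2415765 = -7712.17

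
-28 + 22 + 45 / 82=-447 / 82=-5.45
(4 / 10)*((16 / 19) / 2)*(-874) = -736 / 5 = -147.20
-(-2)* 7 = 14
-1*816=-816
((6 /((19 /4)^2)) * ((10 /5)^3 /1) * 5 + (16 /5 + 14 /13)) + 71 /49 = 16.36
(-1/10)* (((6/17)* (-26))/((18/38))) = 494/255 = 1.94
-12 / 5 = -2.40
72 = 72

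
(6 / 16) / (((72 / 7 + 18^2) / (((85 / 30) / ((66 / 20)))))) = 119 / 123552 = 0.00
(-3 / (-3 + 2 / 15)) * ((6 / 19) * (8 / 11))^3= 4976640 / 392561147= 0.01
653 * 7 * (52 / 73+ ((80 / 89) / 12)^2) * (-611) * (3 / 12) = -2608710048217 / 5204097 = -501280.06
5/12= 0.42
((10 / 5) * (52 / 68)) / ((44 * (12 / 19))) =0.06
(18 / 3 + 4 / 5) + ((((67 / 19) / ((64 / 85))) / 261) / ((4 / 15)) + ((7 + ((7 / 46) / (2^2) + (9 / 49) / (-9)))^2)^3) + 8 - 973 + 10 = 526029085169063621268413145305497 / 4439420428195334202218250240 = 118490.49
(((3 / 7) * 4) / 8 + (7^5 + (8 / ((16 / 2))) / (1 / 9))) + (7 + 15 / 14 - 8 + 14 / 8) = 470905 / 28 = 16818.04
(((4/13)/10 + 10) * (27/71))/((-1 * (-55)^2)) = -17604/13960375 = -0.00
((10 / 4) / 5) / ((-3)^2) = 1 / 18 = 0.06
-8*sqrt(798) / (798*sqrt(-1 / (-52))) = -8*sqrt(10374) / 399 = -2.04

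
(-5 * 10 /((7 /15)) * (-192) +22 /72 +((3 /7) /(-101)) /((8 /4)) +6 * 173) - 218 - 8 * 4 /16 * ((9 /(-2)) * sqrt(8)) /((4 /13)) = 117 * sqrt(2) /2 +544462363 /25452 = 21474.46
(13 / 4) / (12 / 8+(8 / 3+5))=39 / 110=0.35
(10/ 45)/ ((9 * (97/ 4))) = 8/ 7857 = 0.00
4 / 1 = 4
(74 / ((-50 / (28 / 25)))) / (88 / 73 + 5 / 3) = -6132 / 10625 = -0.58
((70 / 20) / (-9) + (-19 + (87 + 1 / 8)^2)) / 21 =4361113 / 12096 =360.54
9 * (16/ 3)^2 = 256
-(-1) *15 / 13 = 15 / 13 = 1.15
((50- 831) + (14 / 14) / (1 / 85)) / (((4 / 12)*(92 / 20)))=-10440 / 23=-453.91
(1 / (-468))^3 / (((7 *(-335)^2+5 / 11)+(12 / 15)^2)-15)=-275 / 22143701559200832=-0.00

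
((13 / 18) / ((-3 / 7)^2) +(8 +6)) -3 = 2419 / 162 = 14.93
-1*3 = -3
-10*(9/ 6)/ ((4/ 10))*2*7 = -525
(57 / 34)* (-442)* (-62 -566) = 465348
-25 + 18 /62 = -766 /31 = -24.71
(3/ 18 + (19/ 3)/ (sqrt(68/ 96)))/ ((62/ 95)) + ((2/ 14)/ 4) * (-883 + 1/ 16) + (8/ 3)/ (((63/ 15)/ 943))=578.98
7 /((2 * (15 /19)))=133 /30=4.43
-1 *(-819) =819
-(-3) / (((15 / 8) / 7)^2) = 3136 / 75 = 41.81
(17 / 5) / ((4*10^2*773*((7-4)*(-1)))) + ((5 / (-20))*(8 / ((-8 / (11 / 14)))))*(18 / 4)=14348753 / 16233000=0.88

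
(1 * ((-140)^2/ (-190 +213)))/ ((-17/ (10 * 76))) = -14896000/ 391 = -38097.19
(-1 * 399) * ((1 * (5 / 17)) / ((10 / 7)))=-2793 / 34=-82.15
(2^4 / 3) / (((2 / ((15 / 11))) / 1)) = 40 / 11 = 3.64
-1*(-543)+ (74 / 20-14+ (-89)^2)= 84537 / 10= 8453.70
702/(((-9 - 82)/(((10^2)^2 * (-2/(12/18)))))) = 1620000/7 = 231428.57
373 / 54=6.91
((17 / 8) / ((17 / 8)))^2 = 1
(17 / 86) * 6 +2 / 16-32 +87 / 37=-360681 / 12728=-28.34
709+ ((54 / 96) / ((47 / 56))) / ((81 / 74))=709.61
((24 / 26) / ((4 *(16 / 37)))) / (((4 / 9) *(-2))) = -999 / 1664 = -0.60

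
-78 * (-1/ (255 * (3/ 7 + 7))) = 7/ 170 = 0.04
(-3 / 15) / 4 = -1 / 20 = -0.05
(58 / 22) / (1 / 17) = 493 / 11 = 44.82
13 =13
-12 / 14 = -6 / 7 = -0.86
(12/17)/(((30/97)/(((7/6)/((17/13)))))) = 2.04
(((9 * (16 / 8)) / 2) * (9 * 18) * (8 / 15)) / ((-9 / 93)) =-40176 / 5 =-8035.20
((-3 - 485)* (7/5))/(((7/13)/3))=-19032/5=-3806.40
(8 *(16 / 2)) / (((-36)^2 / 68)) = 272 / 81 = 3.36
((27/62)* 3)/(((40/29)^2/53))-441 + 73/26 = -518157431/1289600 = -401.80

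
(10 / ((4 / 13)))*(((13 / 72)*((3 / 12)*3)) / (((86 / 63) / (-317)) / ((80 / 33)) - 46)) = -9375275 / 97994824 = -0.10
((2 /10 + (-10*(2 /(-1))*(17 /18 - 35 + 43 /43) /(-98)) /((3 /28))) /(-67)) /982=-8527 /8882190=-0.00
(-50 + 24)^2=676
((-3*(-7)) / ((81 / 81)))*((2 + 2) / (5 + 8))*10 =840 / 13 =64.62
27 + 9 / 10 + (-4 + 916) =9399 / 10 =939.90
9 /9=1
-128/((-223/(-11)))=-1408/223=-6.31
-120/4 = -30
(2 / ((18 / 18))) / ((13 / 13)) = 2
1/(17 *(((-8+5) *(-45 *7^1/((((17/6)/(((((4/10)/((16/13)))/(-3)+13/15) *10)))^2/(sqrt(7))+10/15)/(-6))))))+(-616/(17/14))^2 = 632545562863/2457945 - 34 *sqrt(7)/164336445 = 257347.32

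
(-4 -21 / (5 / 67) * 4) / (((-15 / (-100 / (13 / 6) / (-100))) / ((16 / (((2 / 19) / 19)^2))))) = 5888424064 / 325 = 18118227.89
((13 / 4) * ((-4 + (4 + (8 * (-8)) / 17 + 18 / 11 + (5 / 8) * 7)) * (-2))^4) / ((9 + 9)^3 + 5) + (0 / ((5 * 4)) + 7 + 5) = 6874346803231873 / 562228327924736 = 12.23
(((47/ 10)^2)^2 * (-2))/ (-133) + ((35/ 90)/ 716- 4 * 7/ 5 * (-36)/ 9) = 15929601983/ 535657500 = 29.74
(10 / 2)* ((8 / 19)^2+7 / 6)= 14555 / 2166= 6.72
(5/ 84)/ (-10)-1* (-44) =7391/ 168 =43.99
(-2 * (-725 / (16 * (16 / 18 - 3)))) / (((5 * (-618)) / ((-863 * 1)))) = -375405 / 31312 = -11.99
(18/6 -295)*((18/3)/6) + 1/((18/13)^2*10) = -945911/3240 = -291.95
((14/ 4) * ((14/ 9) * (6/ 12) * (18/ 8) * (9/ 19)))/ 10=441/ 1520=0.29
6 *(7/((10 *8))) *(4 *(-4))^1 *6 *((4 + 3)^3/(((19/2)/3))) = -518616/95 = -5459.12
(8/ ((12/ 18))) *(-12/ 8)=-18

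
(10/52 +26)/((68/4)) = 1.54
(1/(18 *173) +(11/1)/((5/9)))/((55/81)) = 2774619/95150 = 29.16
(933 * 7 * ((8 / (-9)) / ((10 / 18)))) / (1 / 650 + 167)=-6792240 / 108551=-62.57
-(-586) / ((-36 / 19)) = -5567 / 18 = -309.28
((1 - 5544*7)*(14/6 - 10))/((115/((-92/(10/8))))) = -14280976/75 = -190413.01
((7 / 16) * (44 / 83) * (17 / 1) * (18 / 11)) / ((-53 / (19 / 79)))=-20349 / 695042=-0.03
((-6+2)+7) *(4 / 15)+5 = 29 / 5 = 5.80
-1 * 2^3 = -8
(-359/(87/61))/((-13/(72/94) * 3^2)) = 87596/53157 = 1.65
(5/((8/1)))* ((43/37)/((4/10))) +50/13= 43575/7696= 5.66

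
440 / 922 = 0.48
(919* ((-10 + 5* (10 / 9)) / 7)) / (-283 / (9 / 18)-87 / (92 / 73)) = 3381920 / 3680649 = 0.92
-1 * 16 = -16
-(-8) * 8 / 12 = 16 / 3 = 5.33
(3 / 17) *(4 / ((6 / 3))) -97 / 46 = -1373 / 782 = -1.76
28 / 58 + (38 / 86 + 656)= 656.92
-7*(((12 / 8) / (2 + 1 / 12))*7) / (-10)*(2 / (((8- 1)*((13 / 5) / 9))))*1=3.49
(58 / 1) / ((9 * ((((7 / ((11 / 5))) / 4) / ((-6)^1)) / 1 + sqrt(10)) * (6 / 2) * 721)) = 5104 / 128989269 + 449152 * sqrt(10) / 1504874805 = 0.00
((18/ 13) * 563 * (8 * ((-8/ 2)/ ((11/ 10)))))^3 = -11662308417104.49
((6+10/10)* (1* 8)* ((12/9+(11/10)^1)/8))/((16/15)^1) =511/32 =15.97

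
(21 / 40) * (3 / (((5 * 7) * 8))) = 9 / 1600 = 0.01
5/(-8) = -5/8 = -0.62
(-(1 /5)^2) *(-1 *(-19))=-19 /25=-0.76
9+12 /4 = 12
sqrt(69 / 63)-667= -667+sqrt(483) / 21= -665.95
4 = 4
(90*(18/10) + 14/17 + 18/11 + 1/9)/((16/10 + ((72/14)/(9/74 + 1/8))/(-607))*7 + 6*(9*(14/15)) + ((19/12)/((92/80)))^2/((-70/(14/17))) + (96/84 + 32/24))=227233680414545/88111240717357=2.58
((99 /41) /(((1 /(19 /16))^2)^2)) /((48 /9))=38705337 /42991616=0.90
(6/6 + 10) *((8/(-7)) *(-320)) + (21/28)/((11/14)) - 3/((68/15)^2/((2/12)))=2865322883/712096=4023.79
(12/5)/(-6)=-2/5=-0.40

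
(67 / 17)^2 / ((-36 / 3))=-4489 / 3468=-1.29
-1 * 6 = -6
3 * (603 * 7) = 12663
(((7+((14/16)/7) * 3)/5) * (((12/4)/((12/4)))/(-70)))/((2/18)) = -531/2800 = -0.19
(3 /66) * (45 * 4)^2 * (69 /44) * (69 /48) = 3213675 /968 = 3319.91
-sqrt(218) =-14.76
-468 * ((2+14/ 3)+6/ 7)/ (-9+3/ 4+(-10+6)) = 98592/ 343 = 287.44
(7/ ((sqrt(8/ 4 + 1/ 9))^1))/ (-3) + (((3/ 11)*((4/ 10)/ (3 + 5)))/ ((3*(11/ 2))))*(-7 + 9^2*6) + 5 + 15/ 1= 24679/ 1210 - 7*sqrt(19)/ 19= 18.79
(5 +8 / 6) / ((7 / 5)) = 95 / 21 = 4.52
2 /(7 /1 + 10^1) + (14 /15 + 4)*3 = 1268 /85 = 14.92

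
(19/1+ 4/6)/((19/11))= 649/57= 11.39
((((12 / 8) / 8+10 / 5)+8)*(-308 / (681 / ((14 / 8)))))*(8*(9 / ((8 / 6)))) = -790713 / 1816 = -435.41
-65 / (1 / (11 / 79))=-715 / 79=-9.05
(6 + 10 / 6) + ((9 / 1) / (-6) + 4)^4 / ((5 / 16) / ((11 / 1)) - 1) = -5564 / 171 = -32.54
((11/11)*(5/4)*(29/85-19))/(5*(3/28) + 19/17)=-11102/787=-14.11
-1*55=-55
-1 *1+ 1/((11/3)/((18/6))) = -2/11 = -0.18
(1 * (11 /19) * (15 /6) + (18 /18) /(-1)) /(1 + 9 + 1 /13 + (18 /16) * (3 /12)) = 3536 /81871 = 0.04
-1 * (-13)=13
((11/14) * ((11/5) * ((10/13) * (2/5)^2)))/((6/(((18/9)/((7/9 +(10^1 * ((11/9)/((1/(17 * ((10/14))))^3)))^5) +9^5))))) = 1615285233889310907/114306435266364966070879001156303905418450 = 0.00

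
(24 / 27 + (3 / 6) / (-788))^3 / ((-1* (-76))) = 1999899757799 / 216875133794304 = 0.01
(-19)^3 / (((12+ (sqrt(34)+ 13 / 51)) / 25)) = -5465765625 / 302191+ 446006475*sqrt(34) / 302191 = -9481.17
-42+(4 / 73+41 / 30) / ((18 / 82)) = -700187 / 19710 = -35.52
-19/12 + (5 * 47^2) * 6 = 795221/12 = 66268.42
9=9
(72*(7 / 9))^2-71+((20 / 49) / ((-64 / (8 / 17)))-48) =5026317 / 1666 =3017.00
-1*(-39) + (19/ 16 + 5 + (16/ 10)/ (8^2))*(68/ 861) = 97147/ 2460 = 39.49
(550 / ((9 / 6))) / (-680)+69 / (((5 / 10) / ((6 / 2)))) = 42173 / 102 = 413.46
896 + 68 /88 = 19729 /22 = 896.77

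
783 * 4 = 3132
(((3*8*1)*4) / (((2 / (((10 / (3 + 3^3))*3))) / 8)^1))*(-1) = -384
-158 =-158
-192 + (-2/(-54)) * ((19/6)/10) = -311021/1620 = -191.99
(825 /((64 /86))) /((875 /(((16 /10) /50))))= 1419 /35000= 0.04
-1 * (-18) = 18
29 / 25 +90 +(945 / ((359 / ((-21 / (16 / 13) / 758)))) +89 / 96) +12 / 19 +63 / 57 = 290875904003 / 3102190800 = 93.76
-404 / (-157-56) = 404 / 213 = 1.90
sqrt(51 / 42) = sqrt(238) / 14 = 1.10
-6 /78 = -1 /13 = -0.08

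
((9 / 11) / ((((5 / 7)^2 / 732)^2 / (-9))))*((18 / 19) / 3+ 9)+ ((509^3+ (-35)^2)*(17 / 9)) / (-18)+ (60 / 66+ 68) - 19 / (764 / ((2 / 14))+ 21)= -326205366051576016 / 2103976875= -155042277.28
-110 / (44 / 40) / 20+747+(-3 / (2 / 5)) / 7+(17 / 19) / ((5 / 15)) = 197801 / 266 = 743.61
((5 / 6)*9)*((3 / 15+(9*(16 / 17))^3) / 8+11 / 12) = 45344929 / 78608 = 576.85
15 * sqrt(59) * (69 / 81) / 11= 115 * sqrt(59) / 99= 8.92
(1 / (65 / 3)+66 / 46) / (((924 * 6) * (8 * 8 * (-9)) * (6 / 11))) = -41 / 48222720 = -0.00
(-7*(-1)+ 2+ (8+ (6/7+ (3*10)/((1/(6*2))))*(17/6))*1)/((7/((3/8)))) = 5457/98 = 55.68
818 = 818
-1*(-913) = 913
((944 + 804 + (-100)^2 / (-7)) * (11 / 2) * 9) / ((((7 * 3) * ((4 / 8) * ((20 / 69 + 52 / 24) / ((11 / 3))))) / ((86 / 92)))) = 11633908 / 5537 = 2101.12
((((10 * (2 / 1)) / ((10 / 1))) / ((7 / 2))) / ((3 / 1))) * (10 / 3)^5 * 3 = 400000 / 1701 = 235.16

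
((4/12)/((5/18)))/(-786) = -1/655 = -0.00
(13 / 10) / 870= 13 / 8700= 0.00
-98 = -98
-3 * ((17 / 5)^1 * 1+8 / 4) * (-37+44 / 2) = 243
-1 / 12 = -0.08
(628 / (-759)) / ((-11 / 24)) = 5024 / 2783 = 1.81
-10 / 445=-2 / 89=-0.02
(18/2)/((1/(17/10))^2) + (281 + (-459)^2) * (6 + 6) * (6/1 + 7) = 3291009801/100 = 32910098.01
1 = 1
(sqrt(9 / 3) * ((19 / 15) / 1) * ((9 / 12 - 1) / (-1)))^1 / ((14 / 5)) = 19 * sqrt(3) / 168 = 0.20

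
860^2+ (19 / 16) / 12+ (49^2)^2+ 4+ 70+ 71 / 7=8742028165 / 1344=6504485.24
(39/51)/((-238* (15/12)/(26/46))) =-338/232645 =-0.00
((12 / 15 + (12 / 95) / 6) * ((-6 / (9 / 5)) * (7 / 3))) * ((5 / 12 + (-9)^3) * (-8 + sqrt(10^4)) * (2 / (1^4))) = 146392792 / 171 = 856098.20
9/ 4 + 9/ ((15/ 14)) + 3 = 273/ 20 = 13.65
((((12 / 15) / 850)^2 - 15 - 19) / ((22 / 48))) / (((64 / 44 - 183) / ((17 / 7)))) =3684749904 / 3713171875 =0.99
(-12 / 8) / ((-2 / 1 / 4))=3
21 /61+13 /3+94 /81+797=3966823 /4941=802.84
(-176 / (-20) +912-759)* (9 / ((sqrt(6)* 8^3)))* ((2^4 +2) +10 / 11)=31551* sqrt(6) / 3520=21.96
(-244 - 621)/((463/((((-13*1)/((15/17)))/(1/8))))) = 305864/1389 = 220.20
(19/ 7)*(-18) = -342/ 7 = -48.86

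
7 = 7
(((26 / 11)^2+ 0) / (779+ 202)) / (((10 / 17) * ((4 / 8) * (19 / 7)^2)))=563108 / 214255305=0.00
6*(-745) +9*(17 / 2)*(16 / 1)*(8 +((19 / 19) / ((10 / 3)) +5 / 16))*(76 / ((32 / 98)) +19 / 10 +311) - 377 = 1149446321 / 200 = 5747231.60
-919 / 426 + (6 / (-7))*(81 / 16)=-77491 / 11928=-6.50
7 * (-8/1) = -56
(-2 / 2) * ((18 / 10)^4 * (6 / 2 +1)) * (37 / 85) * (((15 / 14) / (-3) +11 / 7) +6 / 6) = -15050934 / 371875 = -40.47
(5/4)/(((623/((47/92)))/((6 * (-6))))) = -2115/57316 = -0.04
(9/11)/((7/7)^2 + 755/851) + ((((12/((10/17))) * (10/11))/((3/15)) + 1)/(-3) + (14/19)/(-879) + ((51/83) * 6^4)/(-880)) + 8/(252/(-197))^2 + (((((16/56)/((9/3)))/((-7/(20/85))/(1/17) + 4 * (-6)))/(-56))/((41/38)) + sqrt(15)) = -188765825588676814876/7036771695541402815 + sqrt(15) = -22.95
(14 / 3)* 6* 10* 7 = 1960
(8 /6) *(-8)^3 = -2048 /3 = -682.67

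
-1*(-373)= 373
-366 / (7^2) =-366 / 49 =-7.47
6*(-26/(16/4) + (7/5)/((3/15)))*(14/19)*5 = 11.05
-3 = -3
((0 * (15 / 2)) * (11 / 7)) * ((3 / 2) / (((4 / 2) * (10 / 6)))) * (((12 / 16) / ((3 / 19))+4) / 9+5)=0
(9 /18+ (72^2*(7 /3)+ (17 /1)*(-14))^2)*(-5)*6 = -4218364935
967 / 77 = 12.56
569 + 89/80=45609/80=570.11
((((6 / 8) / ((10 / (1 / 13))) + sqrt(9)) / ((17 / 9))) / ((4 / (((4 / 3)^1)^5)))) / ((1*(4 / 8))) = 3.35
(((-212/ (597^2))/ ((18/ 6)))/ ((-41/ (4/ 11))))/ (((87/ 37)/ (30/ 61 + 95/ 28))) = 52044940/ 17914041934173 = 0.00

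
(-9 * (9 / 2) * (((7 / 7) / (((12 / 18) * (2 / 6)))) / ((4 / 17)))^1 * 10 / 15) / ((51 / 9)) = -729 / 8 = -91.12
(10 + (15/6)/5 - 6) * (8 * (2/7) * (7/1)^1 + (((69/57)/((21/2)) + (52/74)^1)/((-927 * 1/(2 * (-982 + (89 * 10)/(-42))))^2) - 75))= -308645955615857/1243254854646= -248.26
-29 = -29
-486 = -486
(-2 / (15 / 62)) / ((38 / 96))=-1984 / 95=-20.88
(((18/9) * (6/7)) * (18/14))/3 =36/49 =0.73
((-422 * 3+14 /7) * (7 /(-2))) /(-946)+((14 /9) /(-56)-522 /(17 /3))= -28027633 /289476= -96.82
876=876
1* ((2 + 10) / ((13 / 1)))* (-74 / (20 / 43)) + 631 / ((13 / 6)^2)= -10518 / 845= -12.45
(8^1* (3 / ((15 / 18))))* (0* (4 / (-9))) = 0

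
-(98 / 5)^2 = -9604 / 25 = -384.16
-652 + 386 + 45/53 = -14053/53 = -265.15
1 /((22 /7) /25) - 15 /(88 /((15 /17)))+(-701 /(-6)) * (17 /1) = 8948941 /4488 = 1993.97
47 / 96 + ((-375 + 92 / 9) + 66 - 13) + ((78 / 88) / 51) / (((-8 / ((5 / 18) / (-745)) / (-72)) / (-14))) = -2497939261 / 8024544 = -311.29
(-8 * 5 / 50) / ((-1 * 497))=4 / 2485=0.00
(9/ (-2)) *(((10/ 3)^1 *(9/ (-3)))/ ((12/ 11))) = 41.25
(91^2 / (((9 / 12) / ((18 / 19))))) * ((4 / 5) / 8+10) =10036572 / 95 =105648.13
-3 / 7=-0.43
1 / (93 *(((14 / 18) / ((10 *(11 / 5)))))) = 66 / 217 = 0.30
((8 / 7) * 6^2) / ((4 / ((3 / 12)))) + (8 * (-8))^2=28690 / 7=4098.57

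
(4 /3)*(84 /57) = 112 /57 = 1.96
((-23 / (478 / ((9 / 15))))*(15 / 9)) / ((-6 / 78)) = 299 / 478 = 0.63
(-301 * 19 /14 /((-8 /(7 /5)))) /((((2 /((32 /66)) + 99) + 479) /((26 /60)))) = 74347 /1397100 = 0.05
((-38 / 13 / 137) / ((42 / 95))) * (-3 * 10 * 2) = 36100 / 12467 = 2.90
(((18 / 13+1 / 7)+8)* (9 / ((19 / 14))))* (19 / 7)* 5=78030 / 91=857.47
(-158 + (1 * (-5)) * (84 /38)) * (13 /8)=-10439 /38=-274.71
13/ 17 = 0.76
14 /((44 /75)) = 525 /22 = 23.86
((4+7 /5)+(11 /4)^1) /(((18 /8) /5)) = 163 /9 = 18.11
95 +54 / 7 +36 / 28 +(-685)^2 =469329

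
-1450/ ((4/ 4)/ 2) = -2900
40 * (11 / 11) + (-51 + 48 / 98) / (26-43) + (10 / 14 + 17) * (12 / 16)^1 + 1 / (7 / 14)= 48528 / 833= 58.26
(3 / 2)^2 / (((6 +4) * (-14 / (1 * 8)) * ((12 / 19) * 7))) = -57 / 1960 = -0.03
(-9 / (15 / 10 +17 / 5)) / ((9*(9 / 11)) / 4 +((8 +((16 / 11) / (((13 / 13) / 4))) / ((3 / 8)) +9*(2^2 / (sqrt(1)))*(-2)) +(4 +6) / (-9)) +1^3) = 7128 / 181447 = 0.04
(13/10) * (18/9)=13/5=2.60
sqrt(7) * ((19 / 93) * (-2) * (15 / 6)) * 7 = -665 * sqrt(7) / 93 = -18.92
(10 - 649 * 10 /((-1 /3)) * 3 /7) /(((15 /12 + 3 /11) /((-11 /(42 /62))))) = -877433920 /9849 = -89088.63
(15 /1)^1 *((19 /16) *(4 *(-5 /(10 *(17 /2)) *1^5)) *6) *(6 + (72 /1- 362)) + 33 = 121971 /17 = 7174.76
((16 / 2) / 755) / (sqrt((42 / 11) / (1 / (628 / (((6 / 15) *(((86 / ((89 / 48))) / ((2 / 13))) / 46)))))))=8 *sqrt(138331162970) / 8492440075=0.00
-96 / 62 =-48 / 31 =-1.55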